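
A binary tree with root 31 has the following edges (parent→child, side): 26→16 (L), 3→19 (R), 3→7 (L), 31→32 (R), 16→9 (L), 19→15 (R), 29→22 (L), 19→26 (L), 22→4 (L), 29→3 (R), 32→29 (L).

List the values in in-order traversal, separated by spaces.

In-order visits the left subtree, then the node, then the right subtree.
At 31: no left child.
Visit 31.
At 31: go right to 32.
  At 32: go left to 29.
    At 29: go left to 22.
      At 22: go left to 4.
        4 is a leaf — visit 4.
      Visit 22.
      At 22: no right child.
    Visit 29.
    At 29: go right to 3.
      At 3: go left to 7.
        7 is a leaf — visit 7.
      Visit 3.
      At 3: go right to 19.
        At 19: go left to 26.
          At 26: go left to 16.
            At 16: go left to 9.
              9 is a leaf — visit 9.
            Visit 16.
            At 16: no right child.
          Visit 26.
          At 26: no right child.
        Visit 19.
        At 19: go right to 15.
          15 is a leaf — visit 15.
  Visit 32.
  At 32: no right child.

31 4 22 29 7 3 9 16 26 19 15 32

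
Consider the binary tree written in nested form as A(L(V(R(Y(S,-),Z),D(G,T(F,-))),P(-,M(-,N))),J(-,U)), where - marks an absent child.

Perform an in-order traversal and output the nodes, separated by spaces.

In-order visits the left subtree, then the node, then the right subtree.
At A: go left to L.
  At L: go left to V.
    At V: go left to R.
      At R: go left to Y.
        At Y: go left to S.
          S is a leaf — visit S.
        Visit Y.
        At Y: no right child.
      Visit R.
      At R: go right to Z.
        Z is a leaf — visit Z.
    Visit V.
    At V: go right to D.
      At D: go left to G.
        G is a leaf — visit G.
      Visit D.
      At D: go right to T.
        At T: go left to F.
          F is a leaf — visit F.
        Visit T.
        At T: no right child.
  Visit L.
  At L: go right to P.
    At P: no left child.
    Visit P.
    At P: go right to M.
      At M: no left child.
      Visit M.
      At M: go right to N.
        N is a leaf — visit N.
Visit A.
At A: go right to J.
  At J: no left child.
  Visit J.
  At J: go right to U.
    U is a leaf — visit U.

S Y R Z V G D F T L P M N A J U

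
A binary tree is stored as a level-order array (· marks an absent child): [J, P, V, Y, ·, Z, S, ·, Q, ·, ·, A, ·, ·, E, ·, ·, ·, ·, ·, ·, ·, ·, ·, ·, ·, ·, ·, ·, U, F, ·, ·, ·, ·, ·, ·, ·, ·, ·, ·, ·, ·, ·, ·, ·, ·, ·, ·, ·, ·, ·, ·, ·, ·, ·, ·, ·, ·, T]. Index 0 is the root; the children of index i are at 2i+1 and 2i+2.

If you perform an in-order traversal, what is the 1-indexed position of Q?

2

In-order visits the left subtree, then the node, then the right subtree.
At J: go left to P.
  At P: go left to Y.
    At Y: no left child.
    Visit Y.
    At Y: go right to Q.
      Q is a leaf — visit Q.
  Visit P.
  At P: no right child.
Visit J.
At J: go right to V.
  At V: go left to Z.
    At Z: go left to A.
      A is a leaf — visit A.
    Visit Z.
    At Z: no right child.
  Visit V.
  At V: go right to S.
    At S: no left child.
    Visit S.
    At S: go right to E.
      At E: go left to U.
        At U: go left to T.
          T is a leaf — visit T.
        Visit U.
        At U: no right child.
      Visit E.
      At E: go right to F.
        F is a leaf — visit F.
Full in-order sequence: Y, Q, P, J, A, Z, V, S, T, U, E, F.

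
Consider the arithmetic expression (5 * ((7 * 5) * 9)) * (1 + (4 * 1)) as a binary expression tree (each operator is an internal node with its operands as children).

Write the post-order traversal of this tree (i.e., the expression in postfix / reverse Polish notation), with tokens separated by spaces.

5 7 5 * 9 * * 1 4 1 * + *

Post-order on an expression tree gives postfix notation: for each operator, emit left operand, right operand, then the operator.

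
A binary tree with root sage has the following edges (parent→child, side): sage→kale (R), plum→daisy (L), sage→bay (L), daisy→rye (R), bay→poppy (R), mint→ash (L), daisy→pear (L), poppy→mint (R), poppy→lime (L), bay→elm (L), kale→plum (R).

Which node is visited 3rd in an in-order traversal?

In-order visits the left subtree, then the node, then the right subtree.
At sage: go left to bay.
  At bay: go left to elm.
    elm is a leaf — visit elm.
  Visit bay.
  At bay: go right to poppy.
    At poppy: go left to lime.
      lime is a leaf — visit lime.
    Visit poppy.
    At poppy: go right to mint.
      At mint: go left to ash.
        ash is a leaf — visit ash.
      Visit mint.
      At mint: no right child.
Visit sage.
At sage: go right to kale.
  At kale: no left child.
  Visit kale.
  At kale: go right to plum.
    At plum: go left to daisy.
      At daisy: go left to pear.
        pear is a leaf — visit pear.
      Visit daisy.
      At daisy: go right to rye.
        rye is a leaf — visit rye.
    Visit plum.
    At plum: no right child.
Full in-order sequence: elm, bay, lime, poppy, ash, mint, sage, kale, pear, daisy, rye, plum.

lime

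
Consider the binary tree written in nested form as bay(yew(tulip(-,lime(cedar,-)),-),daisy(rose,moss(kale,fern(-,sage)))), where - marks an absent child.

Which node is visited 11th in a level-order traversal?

sage

Level-order visits nodes level by level from the root, left to right within each level.
Level 0: bay
Level 1: yew, daisy
Level 2: tulip, rose, moss
Level 3: lime, kale, fern
Level 4: cedar, sage
Full level-order sequence: bay, yew, daisy, tulip, rose, moss, lime, kale, fern, cedar, sage.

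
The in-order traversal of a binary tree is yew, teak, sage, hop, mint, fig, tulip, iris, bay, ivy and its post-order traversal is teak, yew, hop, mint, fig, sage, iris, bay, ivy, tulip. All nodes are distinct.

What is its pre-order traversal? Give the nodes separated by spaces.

The last element of post-order is the root; it splits in-order into left and right subtrees.
Root tulip: left subtree has 6 nodes {yew, teak, sage, hop, mint, fig}, right has 3 {iris, bay, ivy}.
  Root sage: left subtree has 2 nodes {yew, teak}, right has 3 {hop, mint, fig}.
    Root yew: left subtree has 0 nodes { }, right has 1 {teak}.
    Root fig: left subtree has 2 nodes {hop, mint}, right has 0 { }.
      Root mint: left subtree has 1 node {hop}, right has 0 { }.
  Root ivy: left subtree has 2 nodes {iris, bay}, right has 0 { }.
    Root bay: left subtree has 1 node {iris}, right has 0 { }.

tulip sage yew teak fig mint hop ivy bay iris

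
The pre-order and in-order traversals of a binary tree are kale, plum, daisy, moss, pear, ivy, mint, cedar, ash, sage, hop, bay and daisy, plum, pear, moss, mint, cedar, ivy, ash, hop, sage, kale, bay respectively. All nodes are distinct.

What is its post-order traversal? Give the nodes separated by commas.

The first element of pre-order is the root; it splits in-order into left and right subtrees.
Root kale: left subtree has 10 nodes {daisy, plum, pear, moss, mint, cedar, ivy, ash, hop, sage}, right has 1 {bay}.
  Root plum: left subtree has 1 node {daisy}, right has 8 {pear, moss, mint, cedar, ivy, ash, hop, sage}.
    Root moss: left subtree has 1 node {pear}, right has 6 {mint, cedar, ivy, ash, hop, sage}.
      Root ivy: left subtree has 2 nodes {mint, cedar}, right has 3 {ash, hop, sage}.
        Root mint: left subtree has 0 nodes { }, right has 1 {cedar}.
        Root ash: left subtree has 0 nodes { }, right has 2 {hop, sage}.
          Root sage: left subtree has 1 node {hop}, right has 0 { }.

daisy, pear, cedar, mint, hop, sage, ash, ivy, moss, plum, bay, kale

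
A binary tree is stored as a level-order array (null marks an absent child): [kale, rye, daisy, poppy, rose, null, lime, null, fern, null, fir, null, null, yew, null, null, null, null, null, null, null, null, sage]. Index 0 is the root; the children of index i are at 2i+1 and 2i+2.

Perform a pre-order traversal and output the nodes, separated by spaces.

kale rye poppy fern rose fir sage daisy lime yew

Pre-order visits the node, then its left subtree, then its right subtree.
Visit kale.
At kale: go left to rye.
  Visit rye.
  At rye: go left to poppy.
    Visit poppy.
    At poppy: no left child.
    At poppy: go right to fern.
      fern is a leaf — visit fern.
  At rye: go right to rose.
    Visit rose.
    At rose: no left child.
    At rose: go right to fir.
      Visit fir.
      At fir: no left child.
      At fir: go right to sage.
        sage is a leaf — visit sage.
At kale: go right to daisy.
  Visit daisy.
  At daisy: no left child.
  At daisy: go right to lime.
    Visit lime.
    At lime: go left to yew.
      yew is a leaf — visit yew.
    At lime: no right child.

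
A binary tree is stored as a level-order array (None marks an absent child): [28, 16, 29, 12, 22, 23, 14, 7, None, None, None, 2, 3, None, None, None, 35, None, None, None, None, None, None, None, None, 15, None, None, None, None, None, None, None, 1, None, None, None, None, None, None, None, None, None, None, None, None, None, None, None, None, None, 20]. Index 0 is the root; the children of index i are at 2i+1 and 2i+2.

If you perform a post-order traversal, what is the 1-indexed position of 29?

Post-order visits the left subtree, then the right subtree, then the node.
At 28: go left to 16.
  At 16: go left to 12.
    At 12: go left to 7.
      At 7: no left child.
      At 7: go right to 35.
        At 35: go left to 1.
          1 is a leaf — visit 1.
        At 35: no right child.
        Visit 35.
      Visit 7.
    At 12: no right child.
    Visit 12.
  At 16: go right to 22.
    22 is a leaf — visit 22.
  Visit 16.
At 28: go right to 29.
  At 29: go left to 23.
    At 23: go left to 2.
      2 is a leaf — visit 2.
    At 23: go right to 3.
      At 3: go left to 15.
        At 15: go left to 20.
          20 is a leaf — visit 20.
        At 15: no right child.
        Visit 15.
      At 3: no right child.
      Visit 3.
    Visit 23.
  At 29: go right to 14.
    14 is a leaf — visit 14.
  Visit 29.
Visit 28.
Full post-order sequence: 1, 35, 7, 12, 22, 16, 2, 20, 15, 3, 23, 14, 29, 28.

13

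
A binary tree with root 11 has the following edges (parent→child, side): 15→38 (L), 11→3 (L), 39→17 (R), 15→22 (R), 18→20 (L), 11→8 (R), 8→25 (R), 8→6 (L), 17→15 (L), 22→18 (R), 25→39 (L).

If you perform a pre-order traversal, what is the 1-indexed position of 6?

4

Pre-order visits the node, then its left subtree, then its right subtree.
Visit 11.
At 11: go left to 3.
  3 is a leaf — visit 3.
At 11: go right to 8.
  Visit 8.
  At 8: go left to 6.
    6 is a leaf — visit 6.
  At 8: go right to 25.
    Visit 25.
    At 25: go left to 39.
      Visit 39.
      At 39: no left child.
      At 39: go right to 17.
        Visit 17.
        At 17: go left to 15.
          Visit 15.
          At 15: go left to 38.
            38 is a leaf — visit 38.
          At 15: go right to 22.
            Visit 22.
            At 22: no left child.
            At 22: go right to 18.
              Visit 18.
              At 18: go left to 20.
                20 is a leaf — visit 20.
              At 18: no right child.
        At 17: no right child.
    At 25: no right child.
Full pre-order sequence: 11, 3, 8, 6, 25, 39, 17, 15, 38, 22, 18, 20.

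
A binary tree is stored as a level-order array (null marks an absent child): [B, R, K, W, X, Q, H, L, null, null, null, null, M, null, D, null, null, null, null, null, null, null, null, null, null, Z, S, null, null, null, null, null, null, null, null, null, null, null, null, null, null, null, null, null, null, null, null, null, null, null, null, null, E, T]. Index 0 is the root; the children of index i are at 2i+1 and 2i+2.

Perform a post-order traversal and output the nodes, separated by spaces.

L W X R E Z T S M Q D H K B

Post-order visits the left subtree, then the right subtree, then the node.
At B: go left to R.
  At R: go left to W.
    At W: go left to L.
      L is a leaf — visit L.
    At W: no right child.
    Visit W.
  At R: go right to X.
    X is a leaf — visit X.
  Visit R.
At B: go right to K.
  At K: go left to Q.
    At Q: no left child.
    At Q: go right to M.
      At M: go left to Z.
        At Z: no left child.
        At Z: go right to E.
          E is a leaf — visit E.
        Visit Z.
      At M: go right to S.
        At S: go left to T.
          T is a leaf — visit T.
        At S: no right child.
        Visit S.
      Visit M.
    Visit Q.
  At K: go right to H.
    At H: no left child.
    At H: go right to D.
      D is a leaf — visit D.
    Visit H.
  Visit K.
Visit B.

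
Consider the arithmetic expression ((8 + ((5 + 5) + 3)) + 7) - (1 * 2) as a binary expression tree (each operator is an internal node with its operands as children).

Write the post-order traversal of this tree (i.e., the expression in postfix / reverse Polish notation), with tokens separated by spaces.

8 5 5 + 3 + + 7 + 1 2 * -

Post-order on an expression tree gives postfix notation: for each operator, emit left operand, right operand, then the operator.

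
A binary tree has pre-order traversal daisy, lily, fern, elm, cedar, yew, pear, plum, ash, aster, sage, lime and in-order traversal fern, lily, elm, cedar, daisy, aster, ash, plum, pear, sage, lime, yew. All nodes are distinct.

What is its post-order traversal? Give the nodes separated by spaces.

The first element of pre-order is the root; it splits in-order into left and right subtrees.
Root daisy: left subtree has 4 nodes {fern, lily, elm, cedar}, right has 7 {aster, ash, plum, pear, sage, lime, yew}.
  Root lily: left subtree has 1 node {fern}, right has 2 {elm, cedar}.
    Root elm: left subtree has 0 nodes { }, right has 1 {cedar}.
  Root yew: left subtree has 6 nodes {aster, ash, plum, pear, sage, lime}, right has 0 { }.
    Root pear: left subtree has 3 nodes {aster, ash, plum}, right has 2 {sage, lime}.
      Root plum: left subtree has 2 nodes {aster, ash}, right has 0 { }.
        Root ash: left subtree has 1 node {aster}, right has 0 { }.
      Root sage: left subtree has 0 nodes { }, right has 1 {lime}.

fern cedar elm lily aster ash plum lime sage pear yew daisy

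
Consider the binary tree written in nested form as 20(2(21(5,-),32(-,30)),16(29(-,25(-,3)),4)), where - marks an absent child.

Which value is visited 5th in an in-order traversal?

30

In-order visits the left subtree, then the node, then the right subtree.
At 20: go left to 2.
  At 2: go left to 21.
    At 21: go left to 5.
      5 is a leaf — visit 5.
    Visit 21.
    At 21: no right child.
  Visit 2.
  At 2: go right to 32.
    At 32: no left child.
    Visit 32.
    At 32: go right to 30.
      30 is a leaf — visit 30.
Visit 20.
At 20: go right to 16.
  At 16: go left to 29.
    At 29: no left child.
    Visit 29.
    At 29: go right to 25.
      At 25: no left child.
      Visit 25.
      At 25: go right to 3.
        3 is a leaf — visit 3.
  Visit 16.
  At 16: go right to 4.
    4 is a leaf — visit 4.
Full in-order sequence: 5, 21, 2, 32, 30, 20, 29, 25, 3, 16, 4.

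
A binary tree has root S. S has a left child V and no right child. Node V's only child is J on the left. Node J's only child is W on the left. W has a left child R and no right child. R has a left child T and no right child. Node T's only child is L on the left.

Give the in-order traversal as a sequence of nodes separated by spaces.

In-order visits the left subtree, then the node, then the right subtree.
At S: go left to V.
  At V: go left to J.
    At J: go left to W.
      At W: go left to R.
        At R: go left to T.
          At T: go left to L.
            L is a leaf — visit L.
          Visit T.
          At T: no right child.
        Visit R.
        At R: no right child.
      Visit W.
      At W: no right child.
    Visit J.
    At J: no right child.
  Visit V.
  At V: no right child.
Visit S.
At S: no right child.

L T R W J V S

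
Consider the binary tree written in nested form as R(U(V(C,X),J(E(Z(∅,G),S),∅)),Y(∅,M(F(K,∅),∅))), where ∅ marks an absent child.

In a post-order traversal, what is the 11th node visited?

F

Post-order visits the left subtree, then the right subtree, then the node.
At R: go left to U.
  At U: go left to V.
    At V: go left to C.
      C is a leaf — visit C.
    At V: go right to X.
      X is a leaf — visit X.
    Visit V.
  At U: go right to J.
    At J: go left to E.
      At E: go left to Z.
        At Z: no left child.
        At Z: go right to G.
          G is a leaf — visit G.
        Visit Z.
      At E: go right to S.
        S is a leaf — visit S.
      Visit E.
    At J: no right child.
    Visit J.
  Visit U.
At R: go right to Y.
  At Y: no left child.
  At Y: go right to M.
    At M: go left to F.
      At F: go left to K.
        K is a leaf — visit K.
      At F: no right child.
      Visit F.
    At M: no right child.
    Visit M.
  Visit Y.
Visit R.
Full post-order sequence: C, X, V, G, Z, S, E, J, U, K, F, M, Y, R.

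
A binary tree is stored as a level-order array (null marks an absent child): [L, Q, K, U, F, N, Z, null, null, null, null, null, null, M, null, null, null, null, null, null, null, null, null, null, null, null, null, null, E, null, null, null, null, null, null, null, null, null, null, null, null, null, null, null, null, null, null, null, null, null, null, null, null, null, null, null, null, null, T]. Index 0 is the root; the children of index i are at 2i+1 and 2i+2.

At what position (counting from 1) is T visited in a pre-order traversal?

Pre-order visits the node, then its left subtree, then its right subtree.
Visit L.
At L: go left to Q.
  Visit Q.
  At Q: go left to U.
    U is a leaf — visit U.
  At Q: go right to F.
    F is a leaf — visit F.
At L: go right to K.
  Visit K.
  At K: go left to N.
    N is a leaf — visit N.
  At K: go right to Z.
    Visit Z.
    At Z: go left to M.
      Visit M.
      At M: no left child.
      At M: go right to E.
        Visit E.
        At E: no left child.
        At E: go right to T.
          T is a leaf — visit T.
    At Z: no right child.
Full pre-order sequence: L, Q, U, F, K, N, Z, M, E, T.

10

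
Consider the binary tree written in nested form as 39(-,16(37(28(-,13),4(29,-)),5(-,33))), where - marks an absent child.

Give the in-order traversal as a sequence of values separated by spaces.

In-order visits the left subtree, then the node, then the right subtree.
At 39: no left child.
Visit 39.
At 39: go right to 16.
  At 16: go left to 37.
    At 37: go left to 28.
      At 28: no left child.
      Visit 28.
      At 28: go right to 13.
        13 is a leaf — visit 13.
    Visit 37.
    At 37: go right to 4.
      At 4: go left to 29.
        29 is a leaf — visit 29.
      Visit 4.
      At 4: no right child.
  Visit 16.
  At 16: go right to 5.
    At 5: no left child.
    Visit 5.
    At 5: go right to 33.
      33 is a leaf — visit 33.

39 28 13 37 29 4 16 5 33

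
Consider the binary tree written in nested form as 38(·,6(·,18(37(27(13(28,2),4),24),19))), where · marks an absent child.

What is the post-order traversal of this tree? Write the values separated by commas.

28, 2, 13, 4, 27, 24, 37, 19, 18, 6, 38

Post-order visits the left subtree, then the right subtree, then the node.
At 38: no left child.
At 38: go right to 6.
  At 6: no left child.
  At 6: go right to 18.
    At 18: go left to 37.
      At 37: go left to 27.
        At 27: go left to 13.
          At 13: go left to 28.
            28 is a leaf — visit 28.
          At 13: go right to 2.
            2 is a leaf — visit 2.
          Visit 13.
        At 27: go right to 4.
          4 is a leaf — visit 4.
        Visit 27.
      At 37: go right to 24.
        24 is a leaf — visit 24.
      Visit 37.
    At 18: go right to 19.
      19 is a leaf — visit 19.
    Visit 18.
  Visit 6.
Visit 38.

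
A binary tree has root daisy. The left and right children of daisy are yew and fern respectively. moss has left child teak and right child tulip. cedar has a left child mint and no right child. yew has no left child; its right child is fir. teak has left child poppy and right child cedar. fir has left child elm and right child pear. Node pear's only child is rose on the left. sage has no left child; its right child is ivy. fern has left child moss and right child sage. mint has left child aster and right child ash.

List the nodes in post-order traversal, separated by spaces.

Post-order visits the left subtree, then the right subtree, then the node.
At daisy: go left to yew.
  At yew: no left child.
  At yew: go right to fir.
    At fir: go left to elm.
      elm is a leaf — visit elm.
    At fir: go right to pear.
      At pear: go left to rose.
        rose is a leaf — visit rose.
      At pear: no right child.
      Visit pear.
    Visit fir.
  Visit yew.
At daisy: go right to fern.
  At fern: go left to moss.
    At moss: go left to teak.
      At teak: go left to poppy.
        poppy is a leaf — visit poppy.
      At teak: go right to cedar.
        At cedar: go left to mint.
          At mint: go left to aster.
            aster is a leaf — visit aster.
          At mint: go right to ash.
            ash is a leaf — visit ash.
          Visit mint.
        At cedar: no right child.
        Visit cedar.
      Visit teak.
    At moss: go right to tulip.
      tulip is a leaf — visit tulip.
    Visit moss.
  At fern: go right to sage.
    At sage: no left child.
    At sage: go right to ivy.
      ivy is a leaf — visit ivy.
    Visit sage.
  Visit fern.
Visit daisy.

elm rose pear fir yew poppy aster ash mint cedar teak tulip moss ivy sage fern daisy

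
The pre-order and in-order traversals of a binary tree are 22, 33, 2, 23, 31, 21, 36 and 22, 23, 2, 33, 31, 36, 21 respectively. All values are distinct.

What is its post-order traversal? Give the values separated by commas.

The first element of pre-order is the root; it splits in-order into left and right subtrees.
Root 22: left subtree has 0 nodes { }, right has 6 {23, 2, 33, 31, 36, 21}.
  Root 33: left subtree has 2 nodes {23, 2}, right has 3 {31, 36, 21}.
    Root 2: left subtree has 1 node {23}, right has 0 { }.
    Root 31: left subtree has 0 nodes { }, right has 2 {36, 21}.
      Root 21: left subtree has 1 node {36}, right has 0 { }.

23, 2, 36, 21, 31, 33, 22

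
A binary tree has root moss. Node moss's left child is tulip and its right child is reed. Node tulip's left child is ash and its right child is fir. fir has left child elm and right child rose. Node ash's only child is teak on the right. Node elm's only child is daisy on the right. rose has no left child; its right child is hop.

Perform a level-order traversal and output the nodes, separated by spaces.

moss tulip reed ash fir teak elm rose daisy hop

Level-order visits nodes level by level from the root, left to right within each level.
Level 0: moss
Level 1: tulip, reed
Level 2: ash, fir
Level 3: teak, elm, rose
Level 4: daisy, hop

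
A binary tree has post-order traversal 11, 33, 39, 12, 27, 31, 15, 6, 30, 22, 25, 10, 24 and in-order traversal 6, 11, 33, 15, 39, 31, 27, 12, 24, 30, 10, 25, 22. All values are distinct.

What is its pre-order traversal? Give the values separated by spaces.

The last element of post-order is the root; it splits in-order into left and right subtrees.
Root 24: left subtree has 8 nodes {6, 11, 33, 15, 39, 31, 27, 12}, right has 4 {30, 10, 25, 22}.
  Root 6: left subtree has 0 nodes { }, right has 7 {11, 33, 15, 39, 31, 27, 12}.
    Root 15: left subtree has 2 nodes {11, 33}, right has 4 {39, 31, 27, 12}.
      Root 33: left subtree has 1 node {11}, right has 0 { }.
      Root 31: left subtree has 1 node {39}, right has 2 {27, 12}.
        Root 27: left subtree has 0 nodes { }, right has 1 {12}.
  Root 10: left subtree has 1 node {30}, right has 2 {25, 22}.
    Root 25: left subtree has 0 nodes { }, right has 1 {22}.

24 6 15 33 11 31 39 27 12 10 30 25 22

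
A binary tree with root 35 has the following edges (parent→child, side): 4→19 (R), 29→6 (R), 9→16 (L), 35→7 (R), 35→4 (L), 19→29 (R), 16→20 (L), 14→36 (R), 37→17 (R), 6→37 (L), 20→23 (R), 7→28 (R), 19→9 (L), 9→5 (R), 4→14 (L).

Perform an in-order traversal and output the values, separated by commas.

14, 36, 4, 20, 23, 16, 9, 5, 19, 29, 37, 17, 6, 35, 7, 28

In-order visits the left subtree, then the node, then the right subtree.
At 35: go left to 4.
  At 4: go left to 14.
    At 14: no left child.
    Visit 14.
    At 14: go right to 36.
      36 is a leaf — visit 36.
  Visit 4.
  At 4: go right to 19.
    At 19: go left to 9.
      At 9: go left to 16.
        At 16: go left to 20.
          At 20: no left child.
          Visit 20.
          At 20: go right to 23.
            23 is a leaf — visit 23.
        Visit 16.
        At 16: no right child.
      Visit 9.
      At 9: go right to 5.
        5 is a leaf — visit 5.
    Visit 19.
    At 19: go right to 29.
      At 29: no left child.
      Visit 29.
      At 29: go right to 6.
        At 6: go left to 37.
          At 37: no left child.
          Visit 37.
          At 37: go right to 17.
            17 is a leaf — visit 17.
        Visit 6.
        At 6: no right child.
Visit 35.
At 35: go right to 7.
  At 7: no left child.
  Visit 7.
  At 7: go right to 28.
    28 is a leaf — visit 28.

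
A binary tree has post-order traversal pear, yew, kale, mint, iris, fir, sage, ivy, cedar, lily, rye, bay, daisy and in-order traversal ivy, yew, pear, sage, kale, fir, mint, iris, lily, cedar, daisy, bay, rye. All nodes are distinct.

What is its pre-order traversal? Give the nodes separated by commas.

daisy, lily, ivy, sage, yew, pear, fir, kale, iris, mint, cedar, bay, rye

The last element of post-order is the root; it splits in-order into left and right subtrees.
Root daisy: left subtree has 10 nodes {ivy, yew, pear, sage, kale, fir, mint, iris, lily, cedar}, right has 2 {bay, rye}.
  Root lily: left subtree has 8 nodes {ivy, yew, pear, sage, kale, fir, mint, iris}, right has 1 {cedar}.
    Root ivy: left subtree has 0 nodes { }, right has 7 {yew, pear, sage, kale, fir, mint, iris}.
      Root sage: left subtree has 2 nodes {yew, pear}, right has 4 {kale, fir, mint, iris}.
        Root yew: left subtree has 0 nodes { }, right has 1 {pear}.
        Root fir: left subtree has 1 node {kale}, right has 2 {mint, iris}.
          Root iris: left subtree has 1 node {mint}, right has 0 { }.
  Root bay: left subtree has 0 nodes { }, right has 1 {rye}.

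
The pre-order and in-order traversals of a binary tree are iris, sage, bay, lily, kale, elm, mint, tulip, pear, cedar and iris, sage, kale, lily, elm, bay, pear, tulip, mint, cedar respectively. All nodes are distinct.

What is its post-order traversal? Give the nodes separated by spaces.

kale elm lily pear tulip cedar mint bay sage iris

The first element of pre-order is the root; it splits in-order into left and right subtrees.
Root iris: left subtree has 0 nodes { }, right has 9 {sage, kale, lily, elm, bay, pear, tulip, mint, cedar}.
  Root sage: left subtree has 0 nodes { }, right has 8 {kale, lily, elm, bay, pear, tulip, mint, cedar}.
    Root bay: left subtree has 3 nodes {kale, lily, elm}, right has 4 {pear, tulip, mint, cedar}.
      Root lily: left subtree has 1 node {kale}, right has 1 {elm}.
      Root mint: left subtree has 2 nodes {pear, tulip}, right has 1 {cedar}.
        Root tulip: left subtree has 1 node {pear}, right has 0 { }.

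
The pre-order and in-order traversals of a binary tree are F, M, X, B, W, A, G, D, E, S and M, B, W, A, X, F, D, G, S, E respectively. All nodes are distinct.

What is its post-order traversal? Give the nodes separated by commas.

A, W, B, X, M, D, S, E, G, F

The first element of pre-order is the root; it splits in-order into left and right subtrees.
Root F: left subtree has 5 nodes {M, B, W, A, X}, right has 4 {D, G, S, E}.
  Root M: left subtree has 0 nodes { }, right has 4 {B, W, A, X}.
    Root X: left subtree has 3 nodes {B, W, A}, right has 0 { }.
      Root B: left subtree has 0 nodes { }, right has 2 {W, A}.
        Root W: left subtree has 0 nodes { }, right has 1 {A}.
  Root G: left subtree has 1 node {D}, right has 2 {S, E}.
    Root E: left subtree has 1 node {S}, right has 0 { }.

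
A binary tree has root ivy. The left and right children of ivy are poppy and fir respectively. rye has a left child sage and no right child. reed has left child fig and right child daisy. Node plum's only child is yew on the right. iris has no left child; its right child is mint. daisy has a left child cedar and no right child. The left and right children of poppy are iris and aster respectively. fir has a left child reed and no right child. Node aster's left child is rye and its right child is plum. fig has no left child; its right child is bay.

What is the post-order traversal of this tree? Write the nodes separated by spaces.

Post-order visits the left subtree, then the right subtree, then the node.
At ivy: go left to poppy.
  At poppy: go left to iris.
    At iris: no left child.
    At iris: go right to mint.
      mint is a leaf — visit mint.
    Visit iris.
  At poppy: go right to aster.
    At aster: go left to rye.
      At rye: go left to sage.
        sage is a leaf — visit sage.
      At rye: no right child.
      Visit rye.
    At aster: go right to plum.
      At plum: no left child.
      At plum: go right to yew.
        yew is a leaf — visit yew.
      Visit plum.
    Visit aster.
  Visit poppy.
At ivy: go right to fir.
  At fir: go left to reed.
    At reed: go left to fig.
      At fig: no left child.
      At fig: go right to bay.
        bay is a leaf — visit bay.
      Visit fig.
    At reed: go right to daisy.
      At daisy: go left to cedar.
        cedar is a leaf — visit cedar.
      At daisy: no right child.
      Visit daisy.
    Visit reed.
  At fir: no right child.
  Visit fir.
Visit ivy.

mint iris sage rye yew plum aster poppy bay fig cedar daisy reed fir ivy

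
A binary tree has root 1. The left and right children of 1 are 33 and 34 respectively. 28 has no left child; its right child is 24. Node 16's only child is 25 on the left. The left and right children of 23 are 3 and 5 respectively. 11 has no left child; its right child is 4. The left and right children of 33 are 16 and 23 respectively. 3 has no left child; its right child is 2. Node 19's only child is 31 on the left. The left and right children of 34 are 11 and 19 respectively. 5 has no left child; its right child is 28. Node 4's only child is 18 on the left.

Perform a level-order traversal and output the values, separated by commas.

Level-order visits nodes level by level from the root, left to right within each level.
Level 0: 1
Level 1: 33, 34
Level 2: 16, 23, 11, 19
Level 3: 25, 3, 5, 4, 31
Level 4: 2, 28, 18
Level 5: 24

1, 33, 34, 16, 23, 11, 19, 25, 3, 5, 4, 31, 2, 28, 18, 24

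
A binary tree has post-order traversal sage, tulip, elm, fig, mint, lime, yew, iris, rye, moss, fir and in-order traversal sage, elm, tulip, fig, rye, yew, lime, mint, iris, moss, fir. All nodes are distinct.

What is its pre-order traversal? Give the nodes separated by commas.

fir, moss, rye, fig, elm, sage, tulip, iris, yew, lime, mint

The last element of post-order is the root; it splits in-order into left and right subtrees.
Root fir: left subtree has 10 nodes {sage, elm, tulip, fig, rye, yew, lime, mint, iris, moss}, right has 0 { }.
  Root moss: left subtree has 9 nodes {sage, elm, tulip, fig, rye, yew, lime, mint, iris}, right has 0 { }.
    Root rye: left subtree has 4 nodes {sage, elm, tulip, fig}, right has 4 {yew, lime, mint, iris}.
      Root fig: left subtree has 3 nodes {sage, elm, tulip}, right has 0 { }.
        Root elm: left subtree has 1 node {sage}, right has 1 {tulip}.
      Root iris: left subtree has 3 nodes {yew, lime, mint}, right has 0 { }.
        Root yew: left subtree has 0 nodes { }, right has 2 {lime, mint}.
          Root lime: left subtree has 0 nodes { }, right has 1 {mint}.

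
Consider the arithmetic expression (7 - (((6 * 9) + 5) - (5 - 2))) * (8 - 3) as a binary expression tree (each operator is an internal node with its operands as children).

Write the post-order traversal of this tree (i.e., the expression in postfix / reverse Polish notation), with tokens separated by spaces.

7 6 9 * 5 + 5 2 - - - 8 3 - *

Post-order on an expression tree gives postfix notation: for each operator, emit left operand, right operand, then the operator.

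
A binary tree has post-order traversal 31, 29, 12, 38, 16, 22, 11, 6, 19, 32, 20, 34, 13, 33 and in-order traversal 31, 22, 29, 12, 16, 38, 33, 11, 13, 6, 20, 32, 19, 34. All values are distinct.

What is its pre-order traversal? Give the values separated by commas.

33, 22, 31, 16, 12, 29, 38, 13, 11, 34, 20, 6, 32, 19

The last element of post-order is the root; it splits in-order into left and right subtrees.
Root 33: left subtree has 6 nodes {31, 22, 29, 12, 16, 38}, right has 7 {11, 13, 6, 20, 32, 19, 34}.
  Root 22: left subtree has 1 node {31}, right has 4 {29, 12, 16, 38}.
    Root 16: left subtree has 2 nodes {29, 12}, right has 1 {38}.
      Root 12: left subtree has 1 node {29}, right has 0 { }.
  Root 13: left subtree has 1 node {11}, right has 5 {6, 20, 32, 19, 34}.
    Root 34: left subtree has 4 nodes {6, 20, 32, 19}, right has 0 { }.
      Root 20: left subtree has 1 node {6}, right has 2 {32, 19}.
        Root 32: left subtree has 0 nodes { }, right has 1 {19}.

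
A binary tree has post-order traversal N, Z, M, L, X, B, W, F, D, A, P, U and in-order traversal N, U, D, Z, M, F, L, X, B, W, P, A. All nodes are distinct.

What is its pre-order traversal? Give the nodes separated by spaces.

The last element of post-order is the root; it splits in-order into left and right subtrees.
Root U: left subtree has 1 node {N}, right has 10 {D, Z, M, F, L, X, B, W, P, A}.
  Root P: left subtree has 8 nodes {D, Z, M, F, L, X, B, W}, right has 1 {A}.
    Root D: left subtree has 0 nodes { }, right has 7 {Z, M, F, L, X, B, W}.
      Root F: left subtree has 2 nodes {Z, M}, right has 4 {L, X, B, W}.
        Root M: left subtree has 1 node {Z}, right has 0 { }.
        Root W: left subtree has 3 nodes {L, X, B}, right has 0 { }.
          Root B: left subtree has 2 nodes {L, X}, right has 0 { }.
            Root X: left subtree has 1 node {L}, right has 0 { }.

U N P D F M Z W B X L A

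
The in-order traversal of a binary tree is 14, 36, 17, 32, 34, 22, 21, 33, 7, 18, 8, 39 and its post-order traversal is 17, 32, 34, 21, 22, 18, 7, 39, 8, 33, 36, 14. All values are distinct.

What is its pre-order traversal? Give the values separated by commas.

The last element of post-order is the root; it splits in-order into left and right subtrees.
Root 14: left subtree has 0 nodes { }, right has 11 {36, 17, 32, 34, 22, 21, 33, 7, 18, 8, 39}.
  Root 36: left subtree has 0 nodes { }, right has 10 {17, 32, 34, 22, 21, 33, 7, 18, 8, 39}.
    Root 33: left subtree has 5 nodes {17, 32, 34, 22, 21}, right has 4 {7, 18, 8, 39}.
      Root 22: left subtree has 3 nodes {17, 32, 34}, right has 1 {21}.
        Root 34: left subtree has 2 nodes {17, 32}, right has 0 { }.
          Root 32: left subtree has 1 node {17}, right has 0 { }.
      Root 8: left subtree has 2 nodes {7, 18}, right has 1 {39}.
        Root 7: left subtree has 0 nodes { }, right has 1 {18}.

14, 36, 33, 22, 34, 32, 17, 21, 8, 7, 18, 39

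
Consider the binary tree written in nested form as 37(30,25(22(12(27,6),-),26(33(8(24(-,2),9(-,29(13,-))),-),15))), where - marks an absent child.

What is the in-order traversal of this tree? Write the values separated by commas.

In-order visits the left subtree, then the node, then the right subtree.
At 37: go left to 30.
  30 is a leaf — visit 30.
Visit 37.
At 37: go right to 25.
  At 25: go left to 22.
    At 22: go left to 12.
      At 12: go left to 27.
        27 is a leaf — visit 27.
      Visit 12.
      At 12: go right to 6.
        6 is a leaf — visit 6.
    Visit 22.
    At 22: no right child.
  Visit 25.
  At 25: go right to 26.
    At 26: go left to 33.
      At 33: go left to 8.
        At 8: go left to 24.
          At 24: no left child.
          Visit 24.
          At 24: go right to 2.
            2 is a leaf — visit 2.
        Visit 8.
        At 8: go right to 9.
          At 9: no left child.
          Visit 9.
          At 9: go right to 29.
            At 29: go left to 13.
              13 is a leaf — visit 13.
            Visit 29.
            At 29: no right child.
      Visit 33.
      At 33: no right child.
    Visit 26.
    At 26: go right to 15.
      15 is a leaf — visit 15.

30, 37, 27, 12, 6, 22, 25, 24, 2, 8, 9, 13, 29, 33, 26, 15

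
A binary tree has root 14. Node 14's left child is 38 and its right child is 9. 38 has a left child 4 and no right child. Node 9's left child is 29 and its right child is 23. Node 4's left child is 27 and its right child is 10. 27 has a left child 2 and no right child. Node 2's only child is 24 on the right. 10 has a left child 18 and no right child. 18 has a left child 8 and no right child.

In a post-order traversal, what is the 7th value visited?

Post-order visits the left subtree, then the right subtree, then the node.
At 14: go left to 38.
  At 38: go left to 4.
    At 4: go left to 27.
      At 27: go left to 2.
        At 2: no left child.
        At 2: go right to 24.
          24 is a leaf — visit 24.
        Visit 2.
      At 27: no right child.
      Visit 27.
    At 4: go right to 10.
      At 10: go left to 18.
        At 18: go left to 8.
          8 is a leaf — visit 8.
        At 18: no right child.
        Visit 18.
      At 10: no right child.
      Visit 10.
    Visit 4.
  At 38: no right child.
  Visit 38.
At 14: go right to 9.
  At 9: go left to 29.
    29 is a leaf — visit 29.
  At 9: go right to 23.
    23 is a leaf — visit 23.
  Visit 9.
Visit 14.
Full post-order sequence: 24, 2, 27, 8, 18, 10, 4, 38, 29, 23, 9, 14.

4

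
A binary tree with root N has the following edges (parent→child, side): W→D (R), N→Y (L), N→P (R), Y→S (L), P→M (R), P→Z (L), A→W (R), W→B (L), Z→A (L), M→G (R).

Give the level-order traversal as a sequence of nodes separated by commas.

Level-order visits nodes level by level from the root, left to right within each level.
Level 0: N
Level 1: Y, P
Level 2: S, Z, M
Level 3: A, G
Level 4: W
Level 5: B, D

N, Y, P, S, Z, M, A, G, W, B, D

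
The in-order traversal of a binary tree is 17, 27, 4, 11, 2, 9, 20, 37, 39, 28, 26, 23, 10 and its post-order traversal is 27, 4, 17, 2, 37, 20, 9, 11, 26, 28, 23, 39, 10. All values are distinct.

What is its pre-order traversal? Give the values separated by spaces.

The last element of post-order is the root; it splits in-order into left and right subtrees.
Root 10: left subtree has 12 nodes {17, 27, 4, 11, 2, 9, 20, 37, 39, 28, 26, 23}, right has 0 { }.
  Root 39: left subtree has 8 nodes {17, 27, 4, 11, 2, 9, 20, 37}, right has 3 {28, 26, 23}.
    Root 11: left subtree has 3 nodes {17, 27, 4}, right has 4 {2, 9, 20, 37}.
      Root 17: left subtree has 0 nodes { }, right has 2 {27, 4}.
        Root 4: left subtree has 1 node {27}, right has 0 { }.
      Root 9: left subtree has 1 node {2}, right has 2 {20, 37}.
        Root 20: left subtree has 0 nodes { }, right has 1 {37}.
    Root 23: left subtree has 2 nodes {28, 26}, right has 0 { }.
      Root 28: left subtree has 0 nodes { }, right has 1 {26}.

10 39 11 17 4 27 9 2 20 37 23 28 26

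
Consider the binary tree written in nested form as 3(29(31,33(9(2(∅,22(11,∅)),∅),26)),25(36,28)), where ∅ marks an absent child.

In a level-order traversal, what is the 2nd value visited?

Level-order visits nodes level by level from the root, left to right within each level.
Level 0: 3
Level 1: 29, 25
Level 2: 31, 33, 36, 28
Level 3: 9, 26
Level 4: 2
Level 5: 22
Level 6: 11
Full level-order sequence: 3, 29, 25, 31, 33, 36, 28, 9, 26, 2, 22, 11.

29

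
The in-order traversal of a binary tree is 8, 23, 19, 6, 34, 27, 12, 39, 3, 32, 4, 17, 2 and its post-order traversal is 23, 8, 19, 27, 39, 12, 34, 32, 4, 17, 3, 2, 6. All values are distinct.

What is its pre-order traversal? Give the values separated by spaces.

The last element of post-order is the root; it splits in-order into left and right subtrees.
Root 6: left subtree has 3 nodes {8, 23, 19}, right has 9 {34, 27, 12, 39, 3, 32, 4, 17, 2}.
  Root 19: left subtree has 2 nodes {8, 23}, right has 0 { }.
    Root 8: left subtree has 0 nodes { }, right has 1 {23}.
  Root 2: left subtree has 8 nodes {34, 27, 12, 39, 3, 32, 4, 17}, right has 0 { }.
    Root 3: left subtree has 4 nodes {34, 27, 12, 39}, right has 3 {32, 4, 17}.
      Root 34: left subtree has 0 nodes { }, right has 3 {27, 12, 39}.
        Root 12: left subtree has 1 node {27}, right has 1 {39}.
      Root 17: left subtree has 2 nodes {32, 4}, right has 0 { }.
        Root 4: left subtree has 1 node {32}, right has 0 { }.

6 19 8 23 2 3 34 12 27 39 17 4 32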